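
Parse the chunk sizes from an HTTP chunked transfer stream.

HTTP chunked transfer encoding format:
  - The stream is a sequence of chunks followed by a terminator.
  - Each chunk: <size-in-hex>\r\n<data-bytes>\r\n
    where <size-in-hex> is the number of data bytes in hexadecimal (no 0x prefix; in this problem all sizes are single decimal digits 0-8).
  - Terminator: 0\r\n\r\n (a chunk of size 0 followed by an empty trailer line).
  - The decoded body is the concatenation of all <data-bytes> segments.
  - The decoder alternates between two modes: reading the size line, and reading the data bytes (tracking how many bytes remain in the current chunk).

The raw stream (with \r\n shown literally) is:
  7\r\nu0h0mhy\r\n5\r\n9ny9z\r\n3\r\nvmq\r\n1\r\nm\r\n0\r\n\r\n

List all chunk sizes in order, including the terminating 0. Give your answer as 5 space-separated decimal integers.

Chunk 1: stream[0..1]='7' size=0x7=7, data at stream[3..10]='u0h0mhy' -> body[0..7], body so far='u0h0mhy'
Chunk 2: stream[12..13]='5' size=0x5=5, data at stream[15..20]='9ny9z' -> body[7..12], body so far='u0h0mhy9ny9z'
Chunk 3: stream[22..23]='3' size=0x3=3, data at stream[25..28]='vmq' -> body[12..15], body so far='u0h0mhy9ny9zvmq'
Chunk 4: stream[30..31]='1' size=0x1=1, data at stream[33..34]='m' -> body[15..16], body so far='u0h0mhy9ny9zvmqm'
Chunk 5: stream[36..37]='0' size=0 (terminator). Final body='u0h0mhy9ny9zvmqm' (16 bytes)

Answer: 7 5 3 1 0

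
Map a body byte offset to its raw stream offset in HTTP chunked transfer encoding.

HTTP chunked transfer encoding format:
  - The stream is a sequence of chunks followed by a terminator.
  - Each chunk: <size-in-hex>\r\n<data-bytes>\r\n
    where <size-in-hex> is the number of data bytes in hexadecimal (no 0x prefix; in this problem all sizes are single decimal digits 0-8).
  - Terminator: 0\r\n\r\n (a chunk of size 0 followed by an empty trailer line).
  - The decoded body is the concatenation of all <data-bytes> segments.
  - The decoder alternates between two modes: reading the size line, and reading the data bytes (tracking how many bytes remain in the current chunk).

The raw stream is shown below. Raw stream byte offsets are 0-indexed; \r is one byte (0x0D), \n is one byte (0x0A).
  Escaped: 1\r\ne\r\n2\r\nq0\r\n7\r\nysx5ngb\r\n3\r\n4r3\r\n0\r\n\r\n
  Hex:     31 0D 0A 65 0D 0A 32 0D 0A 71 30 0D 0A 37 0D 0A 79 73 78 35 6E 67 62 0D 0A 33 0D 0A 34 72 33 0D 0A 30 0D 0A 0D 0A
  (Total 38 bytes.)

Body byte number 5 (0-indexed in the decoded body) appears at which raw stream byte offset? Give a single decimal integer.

Answer: 18

Derivation:
Chunk 1: stream[0..1]='1' size=0x1=1, data at stream[3..4]='e' -> body[0..1], body so far='e'
Chunk 2: stream[6..7]='2' size=0x2=2, data at stream[9..11]='q0' -> body[1..3], body so far='eq0'
Chunk 3: stream[13..14]='7' size=0x7=7, data at stream[16..23]='ysx5ngb' -> body[3..10], body so far='eq0ysx5ngb'
Chunk 4: stream[25..26]='3' size=0x3=3, data at stream[28..31]='4r3' -> body[10..13], body so far='eq0ysx5ngb4r3'
Chunk 5: stream[33..34]='0' size=0 (terminator). Final body='eq0ysx5ngb4r3' (13 bytes)
Body byte 5 at stream offset 18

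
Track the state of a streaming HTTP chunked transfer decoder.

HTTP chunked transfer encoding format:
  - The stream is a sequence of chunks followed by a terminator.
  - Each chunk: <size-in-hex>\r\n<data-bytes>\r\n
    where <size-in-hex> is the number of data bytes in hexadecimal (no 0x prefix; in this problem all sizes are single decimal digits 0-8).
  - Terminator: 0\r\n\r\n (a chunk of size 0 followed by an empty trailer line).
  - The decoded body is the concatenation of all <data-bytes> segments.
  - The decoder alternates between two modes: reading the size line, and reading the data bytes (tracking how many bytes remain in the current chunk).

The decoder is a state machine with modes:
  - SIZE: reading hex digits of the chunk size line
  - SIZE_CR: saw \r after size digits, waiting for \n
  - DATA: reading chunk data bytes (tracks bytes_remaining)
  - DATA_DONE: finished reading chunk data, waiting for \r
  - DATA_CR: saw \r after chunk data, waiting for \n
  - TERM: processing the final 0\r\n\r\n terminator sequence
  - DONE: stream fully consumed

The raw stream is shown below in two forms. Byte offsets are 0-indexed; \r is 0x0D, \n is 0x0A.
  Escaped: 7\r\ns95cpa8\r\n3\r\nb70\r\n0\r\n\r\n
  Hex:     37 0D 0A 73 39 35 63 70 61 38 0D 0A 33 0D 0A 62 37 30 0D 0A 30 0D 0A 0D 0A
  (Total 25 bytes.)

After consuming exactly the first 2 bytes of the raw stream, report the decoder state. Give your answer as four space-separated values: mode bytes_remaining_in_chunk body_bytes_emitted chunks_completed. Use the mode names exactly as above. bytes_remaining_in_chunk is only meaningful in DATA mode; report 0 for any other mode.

Byte 0 = '7': mode=SIZE remaining=0 emitted=0 chunks_done=0
Byte 1 = 0x0D: mode=SIZE_CR remaining=0 emitted=0 chunks_done=0

Answer: SIZE_CR 0 0 0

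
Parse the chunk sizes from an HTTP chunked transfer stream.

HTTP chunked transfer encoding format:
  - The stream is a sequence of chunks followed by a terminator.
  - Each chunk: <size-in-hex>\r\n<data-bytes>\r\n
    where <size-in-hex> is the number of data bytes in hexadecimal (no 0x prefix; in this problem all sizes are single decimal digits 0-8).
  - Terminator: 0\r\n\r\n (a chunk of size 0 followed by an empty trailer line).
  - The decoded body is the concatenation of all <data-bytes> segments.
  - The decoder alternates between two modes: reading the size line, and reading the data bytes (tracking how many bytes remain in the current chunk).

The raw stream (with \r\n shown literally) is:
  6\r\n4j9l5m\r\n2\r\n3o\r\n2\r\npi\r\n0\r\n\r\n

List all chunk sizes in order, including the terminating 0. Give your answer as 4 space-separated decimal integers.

Chunk 1: stream[0..1]='6' size=0x6=6, data at stream[3..9]='4j9l5m' -> body[0..6], body so far='4j9l5m'
Chunk 2: stream[11..12]='2' size=0x2=2, data at stream[14..16]='3o' -> body[6..8], body so far='4j9l5m3o'
Chunk 3: stream[18..19]='2' size=0x2=2, data at stream[21..23]='pi' -> body[8..10], body so far='4j9l5m3opi'
Chunk 4: stream[25..26]='0' size=0 (terminator). Final body='4j9l5m3opi' (10 bytes)

Answer: 6 2 2 0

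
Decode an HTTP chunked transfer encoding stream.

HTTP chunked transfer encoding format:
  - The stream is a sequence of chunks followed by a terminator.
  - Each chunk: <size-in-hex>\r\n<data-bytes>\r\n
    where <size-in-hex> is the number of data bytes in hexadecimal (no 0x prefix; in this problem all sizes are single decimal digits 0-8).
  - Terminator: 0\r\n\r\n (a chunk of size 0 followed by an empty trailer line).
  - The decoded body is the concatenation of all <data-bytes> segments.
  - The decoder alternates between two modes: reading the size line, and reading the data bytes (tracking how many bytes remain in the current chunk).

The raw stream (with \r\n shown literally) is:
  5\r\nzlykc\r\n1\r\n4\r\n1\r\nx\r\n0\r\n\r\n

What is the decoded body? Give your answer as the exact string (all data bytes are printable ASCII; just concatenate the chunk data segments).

Answer: zlykc4x

Derivation:
Chunk 1: stream[0..1]='5' size=0x5=5, data at stream[3..8]='zlykc' -> body[0..5], body so far='zlykc'
Chunk 2: stream[10..11]='1' size=0x1=1, data at stream[13..14]='4' -> body[5..6], body so far='zlykc4'
Chunk 3: stream[16..17]='1' size=0x1=1, data at stream[19..20]='x' -> body[6..7], body so far='zlykc4x'
Chunk 4: stream[22..23]='0' size=0 (terminator). Final body='zlykc4x' (7 bytes)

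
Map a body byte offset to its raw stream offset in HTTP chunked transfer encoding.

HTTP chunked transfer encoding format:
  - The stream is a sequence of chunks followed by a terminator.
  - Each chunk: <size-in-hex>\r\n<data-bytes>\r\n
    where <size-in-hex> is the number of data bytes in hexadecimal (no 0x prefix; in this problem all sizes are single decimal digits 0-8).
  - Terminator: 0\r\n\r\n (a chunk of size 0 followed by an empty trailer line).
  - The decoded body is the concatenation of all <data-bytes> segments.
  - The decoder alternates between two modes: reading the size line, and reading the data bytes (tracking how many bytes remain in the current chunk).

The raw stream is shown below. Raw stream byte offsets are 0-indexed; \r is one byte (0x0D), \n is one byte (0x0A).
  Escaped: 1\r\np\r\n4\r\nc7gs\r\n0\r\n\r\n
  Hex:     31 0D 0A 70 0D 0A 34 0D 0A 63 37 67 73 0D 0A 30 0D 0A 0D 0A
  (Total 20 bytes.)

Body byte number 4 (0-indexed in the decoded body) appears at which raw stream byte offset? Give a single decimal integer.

Chunk 1: stream[0..1]='1' size=0x1=1, data at stream[3..4]='p' -> body[0..1], body so far='p'
Chunk 2: stream[6..7]='4' size=0x4=4, data at stream[9..13]='c7gs' -> body[1..5], body so far='pc7gs'
Chunk 3: stream[15..16]='0' size=0 (terminator). Final body='pc7gs' (5 bytes)
Body byte 4 at stream offset 12

Answer: 12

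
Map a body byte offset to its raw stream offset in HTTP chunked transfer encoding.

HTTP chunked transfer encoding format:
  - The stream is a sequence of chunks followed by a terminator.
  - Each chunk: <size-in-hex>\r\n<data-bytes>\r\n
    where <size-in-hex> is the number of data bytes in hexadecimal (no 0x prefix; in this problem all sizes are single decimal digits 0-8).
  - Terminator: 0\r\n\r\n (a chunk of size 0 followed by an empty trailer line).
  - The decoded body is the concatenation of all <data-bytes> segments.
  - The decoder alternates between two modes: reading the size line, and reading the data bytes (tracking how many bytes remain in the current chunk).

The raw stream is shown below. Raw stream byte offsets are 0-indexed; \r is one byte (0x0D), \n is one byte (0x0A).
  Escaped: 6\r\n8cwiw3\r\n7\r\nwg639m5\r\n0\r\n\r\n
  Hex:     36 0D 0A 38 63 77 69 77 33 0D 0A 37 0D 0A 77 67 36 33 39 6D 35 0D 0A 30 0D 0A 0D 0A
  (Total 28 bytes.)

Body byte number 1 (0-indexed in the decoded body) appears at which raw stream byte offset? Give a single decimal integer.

Answer: 4

Derivation:
Chunk 1: stream[0..1]='6' size=0x6=6, data at stream[3..9]='8cwiw3' -> body[0..6], body so far='8cwiw3'
Chunk 2: stream[11..12]='7' size=0x7=7, data at stream[14..21]='wg639m5' -> body[6..13], body so far='8cwiw3wg639m5'
Chunk 3: stream[23..24]='0' size=0 (terminator). Final body='8cwiw3wg639m5' (13 bytes)
Body byte 1 at stream offset 4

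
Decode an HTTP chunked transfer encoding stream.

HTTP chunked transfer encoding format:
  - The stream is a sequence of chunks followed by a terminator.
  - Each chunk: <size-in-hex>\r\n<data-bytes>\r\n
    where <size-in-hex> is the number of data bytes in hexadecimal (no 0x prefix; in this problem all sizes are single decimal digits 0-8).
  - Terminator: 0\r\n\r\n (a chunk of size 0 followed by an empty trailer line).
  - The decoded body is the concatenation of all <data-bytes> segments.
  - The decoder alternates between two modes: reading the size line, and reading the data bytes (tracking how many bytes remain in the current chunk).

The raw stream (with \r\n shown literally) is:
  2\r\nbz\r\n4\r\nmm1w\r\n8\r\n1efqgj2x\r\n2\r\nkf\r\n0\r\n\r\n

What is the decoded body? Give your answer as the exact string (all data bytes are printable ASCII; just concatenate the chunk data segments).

Chunk 1: stream[0..1]='2' size=0x2=2, data at stream[3..5]='bz' -> body[0..2], body so far='bz'
Chunk 2: stream[7..8]='4' size=0x4=4, data at stream[10..14]='mm1w' -> body[2..6], body so far='bzmm1w'
Chunk 3: stream[16..17]='8' size=0x8=8, data at stream[19..27]='1efqgj2x' -> body[6..14], body so far='bzmm1w1efqgj2x'
Chunk 4: stream[29..30]='2' size=0x2=2, data at stream[32..34]='kf' -> body[14..16], body so far='bzmm1w1efqgj2xkf'
Chunk 5: stream[36..37]='0' size=0 (terminator). Final body='bzmm1w1efqgj2xkf' (16 bytes)

Answer: bzmm1w1efqgj2xkf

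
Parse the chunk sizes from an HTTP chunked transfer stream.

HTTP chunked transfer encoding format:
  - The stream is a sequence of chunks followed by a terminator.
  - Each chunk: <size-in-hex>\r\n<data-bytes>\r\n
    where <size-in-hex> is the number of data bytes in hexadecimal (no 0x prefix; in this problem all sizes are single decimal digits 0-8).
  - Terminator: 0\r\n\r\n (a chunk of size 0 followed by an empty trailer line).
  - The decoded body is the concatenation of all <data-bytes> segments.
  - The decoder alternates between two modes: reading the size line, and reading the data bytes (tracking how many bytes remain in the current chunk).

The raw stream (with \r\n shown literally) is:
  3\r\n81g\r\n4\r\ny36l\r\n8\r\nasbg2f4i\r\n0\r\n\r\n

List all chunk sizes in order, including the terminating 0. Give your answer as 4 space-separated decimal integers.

Answer: 3 4 8 0

Derivation:
Chunk 1: stream[0..1]='3' size=0x3=3, data at stream[3..6]='81g' -> body[0..3], body so far='81g'
Chunk 2: stream[8..9]='4' size=0x4=4, data at stream[11..15]='y36l' -> body[3..7], body so far='81gy36l'
Chunk 3: stream[17..18]='8' size=0x8=8, data at stream[20..28]='asbg2f4i' -> body[7..15], body so far='81gy36lasbg2f4i'
Chunk 4: stream[30..31]='0' size=0 (terminator). Final body='81gy36lasbg2f4i' (15 bytes)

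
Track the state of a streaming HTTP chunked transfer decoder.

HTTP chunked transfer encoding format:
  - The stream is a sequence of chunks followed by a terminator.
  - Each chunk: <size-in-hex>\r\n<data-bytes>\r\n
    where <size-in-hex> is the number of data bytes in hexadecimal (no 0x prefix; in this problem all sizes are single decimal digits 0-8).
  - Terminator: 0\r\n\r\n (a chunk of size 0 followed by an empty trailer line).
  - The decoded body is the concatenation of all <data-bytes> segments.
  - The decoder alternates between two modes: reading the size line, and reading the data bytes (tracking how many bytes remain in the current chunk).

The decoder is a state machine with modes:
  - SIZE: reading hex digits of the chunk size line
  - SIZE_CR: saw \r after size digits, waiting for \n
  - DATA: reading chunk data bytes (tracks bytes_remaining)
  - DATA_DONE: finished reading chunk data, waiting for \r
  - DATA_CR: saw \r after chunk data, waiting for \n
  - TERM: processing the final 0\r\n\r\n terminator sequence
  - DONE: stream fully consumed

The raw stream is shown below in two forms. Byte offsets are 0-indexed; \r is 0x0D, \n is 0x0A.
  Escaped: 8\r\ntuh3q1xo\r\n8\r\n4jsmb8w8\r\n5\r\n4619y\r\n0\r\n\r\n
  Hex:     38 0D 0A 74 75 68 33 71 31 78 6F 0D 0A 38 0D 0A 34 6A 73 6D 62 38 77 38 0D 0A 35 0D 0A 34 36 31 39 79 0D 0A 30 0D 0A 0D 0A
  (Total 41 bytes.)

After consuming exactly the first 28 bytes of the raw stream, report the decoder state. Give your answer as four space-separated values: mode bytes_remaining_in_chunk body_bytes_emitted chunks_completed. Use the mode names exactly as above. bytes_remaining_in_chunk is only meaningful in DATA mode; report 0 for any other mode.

Answer: SIZE_CR 0 16 2

Derivation:
Byte 0 = '8': mode=SIZE remaining=0 emitted=0 chunks_done=0
Byte 1 = 0x0D: mode=SIZE_CR remaining=0 emitted=0 chunks_done=0
Byte 2 = 0x0A: mode=DATA remaining=8 emitted=0 chunks_done=0
Byte 3 = 't': mode=DATA remaining=7 emitted=1 chunks_done=0
Byte 4 = 'u': mode=DATA remaining=6 emitted=2 chunks_done=0
Byte 5 = 'h': mode=DATA remaining=5 emitted=3 chunks_done=0
Byte 6 = '3': mode=DATA remaining=4 emitted=4 chunks_done=0
Byte 7 = 'q': mode=DATA remaining=3 emitted=5 chunks_done=0
Byte 8 = '1': mode=DATA remaining=2 emitted=6 chunks_done=0
Byte 9 = 'x': mode=DATA remaining=1 emitted=7 chunks_done=0
Byte 10 = 'o': mode=DATA_DONE remaining=0 emitted=8 chunks_done=0
Byte 11 = 0x0D: mode=DATA_CR remaining=0 emitted=8 chunks_done=0
Byte 12 = 0x0A: mode=SIZE remaining=0 emitted=8 chunks_done=1
Byte 13 = '8': mode=SIZE remaining=0 emitted=8 chunks_done=1
Byte 14 = 0x0D: mode=SIZE_CR remaining=0 emitted=8 chunks_done=1
Byte 15 = 0x0A: mode=DATA remaining=8 emitted=8 chunks_done=1
Byte 16 = '4': mode=DATA remaining=7 emitted=9 chunks_done=1
Byte 17 = 'j': mode=DATA remaining=6 emitted=10 chunks_done=1
Byte 18 = 's': mode=DATA remaining=5 emitted=11 chunks_done=1
Byte 19 = 'm': mode=DATA remaining=4 emitted=12 chunks_done=1
Byte 20 = 'b': mode=DATA remaining=3 emitted=13 chunks_done=1
Byte 21 = '8': mode=DATA remaining=2 emitted=14 chunks_done=1
Byte 22 = 'w': mode=DATA remaining=1 emitted=15 chunks_done=1
Byte 23 = '8': mode=DATA_DONE remaining=0 emitted=16 chunks_done=1
Byte 24 = 0x0D: mode=DATA_CR remaining=0 emitted=16 chunks_done=1
Byte 25 = 0x0A: mode=SIZE remaining=0 emitted=16 chunks_done=2
Byte 26 = '5': mode=SIZE remaining=0 emitted=16 chunks_done=2
Byte 27 = 0x0D: mode=SIZE_CR remaining=0 emitted=16 chunks_done=2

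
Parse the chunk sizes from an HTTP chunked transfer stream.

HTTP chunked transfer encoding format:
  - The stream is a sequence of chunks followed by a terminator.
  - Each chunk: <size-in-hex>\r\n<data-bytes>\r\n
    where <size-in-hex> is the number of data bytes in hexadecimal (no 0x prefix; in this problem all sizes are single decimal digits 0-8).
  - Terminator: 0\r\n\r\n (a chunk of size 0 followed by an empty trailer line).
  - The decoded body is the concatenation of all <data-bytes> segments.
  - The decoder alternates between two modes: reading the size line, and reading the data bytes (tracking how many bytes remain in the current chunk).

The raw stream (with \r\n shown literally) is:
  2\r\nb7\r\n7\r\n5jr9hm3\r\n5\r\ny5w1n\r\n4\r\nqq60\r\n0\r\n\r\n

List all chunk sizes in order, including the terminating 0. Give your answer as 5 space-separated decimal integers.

Chunk 1: stream[0..1]='2' size=0x2=2, data at stream[3..5]='b7' -> body[0..2], body so far='b7'
Chunk 2: stream[7..8]='7' size=0x7=7, data at stream[10..17]='5jr9hm3' -> body[2..9], body so far='b75jr9hm3'
Chunk 3: stream[19..20]='5' size=0x5=5, data at stream[22..27]='y5w1n' -> body[9..14], body so far='b75jr9hm3y5w1n'
Chunk 4: stream[29..30]='4' size=0x4=4, data at stream[32..36]='qq60' -> body[14..18], body so far='b75jr9hm3y5w1nqq60'
Chunk 5: stream[38..39]='0' size=0 (terminator). Final body='b75jr9hm3y5w1nqq60' (18 bytes)

Answer: 2 7 5 4 0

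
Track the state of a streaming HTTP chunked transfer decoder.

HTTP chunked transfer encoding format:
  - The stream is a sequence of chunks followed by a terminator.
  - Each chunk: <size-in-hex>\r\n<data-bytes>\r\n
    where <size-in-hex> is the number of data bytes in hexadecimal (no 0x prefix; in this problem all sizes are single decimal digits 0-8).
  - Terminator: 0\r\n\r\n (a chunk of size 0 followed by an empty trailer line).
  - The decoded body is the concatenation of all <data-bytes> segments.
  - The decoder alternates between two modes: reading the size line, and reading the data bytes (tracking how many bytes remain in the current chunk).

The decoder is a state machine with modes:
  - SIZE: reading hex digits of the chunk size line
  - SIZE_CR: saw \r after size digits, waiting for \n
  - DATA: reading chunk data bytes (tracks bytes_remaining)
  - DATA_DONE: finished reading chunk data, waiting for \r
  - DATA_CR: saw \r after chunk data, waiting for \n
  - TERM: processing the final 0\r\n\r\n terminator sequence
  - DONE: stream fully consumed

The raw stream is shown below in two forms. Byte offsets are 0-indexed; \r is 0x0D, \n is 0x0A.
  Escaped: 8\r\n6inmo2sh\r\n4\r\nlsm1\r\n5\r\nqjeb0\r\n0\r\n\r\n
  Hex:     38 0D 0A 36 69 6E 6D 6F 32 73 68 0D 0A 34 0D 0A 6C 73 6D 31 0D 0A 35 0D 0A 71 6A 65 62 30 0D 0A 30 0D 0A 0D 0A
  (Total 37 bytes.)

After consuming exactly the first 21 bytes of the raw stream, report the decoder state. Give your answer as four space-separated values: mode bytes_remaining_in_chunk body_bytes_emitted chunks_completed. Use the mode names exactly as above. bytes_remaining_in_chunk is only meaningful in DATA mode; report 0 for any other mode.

Byte 0 = '8': mode=SIZE remaining=0 emitted=0 chunks_done=0
Byte 1 = 0x0D: mode=SIZE_CR remaining=0 emitted=0 chunks_done=0
Byte 2 = 0x0A: mode=DATA remaining=8 emitted=0 chunks_done=0
Byte 3 = '6': mode=DATA remaining=7 emitted=1 chunks_done=0
Byte 4 = 'i': mode=DATA remaining=6 emitted=2 chunks_done=0
Byte 5 = 'n': mode=DATA remaining=5 emitted=3 chunks_done=0
Byte 6 = 'm': mode=DATA remaining=4 emitted=4 chunks_done=0
Byte 7 = 'o': mode=DATA remaining=3 emitted=5 chunks_done=0
Byte 8 = '2': mode=DATA remaining=2 emitted=6 chunks_done=0
Byte 9 = 's': mode=DATA remaining=1 emitted=7 chunks_done=0
Byte 10 = 'h': mode=DATA_DONE remaining=0 emitted=8 chunks_done=0
Byte 11 = 0x0D: mode=DATA_CR remaining=0 emitted=8 chunks_done=0
Byte 12 = 0x0A: mode=SIZE remaining=0 emitted=8 chunks_done=1
Byte 13 = '4': mode=SIZE remaining=0 emitted=8 chunks_done=1
Byte 14 = 0x0D: mode=SIZE_CR remaining=0 emitted=8 chunks_done=1
Byte 15 = 0x0A: mode=DATA remaining=4 emitted=8 chunks_done=1
Byte 16 = 'l': mode=DATA remaining=3 emitted=9 chunks_done=1
Byte 17 = 's': mode=DATA remaining=2 emitted=10 chunks_done=1
Byte 18 = 'm': mode=DATA remaining=1 emitted=11 chunks_done=1
Byte 19 = '1': mode=DATA_DONE remaining=0 emitted=12 chunks_done=1
Byte 20 = 0x0D: mode=DATA_CR remaining=0 emitted=12 chunks_done=1

Answer: DATA_CR 0 12 1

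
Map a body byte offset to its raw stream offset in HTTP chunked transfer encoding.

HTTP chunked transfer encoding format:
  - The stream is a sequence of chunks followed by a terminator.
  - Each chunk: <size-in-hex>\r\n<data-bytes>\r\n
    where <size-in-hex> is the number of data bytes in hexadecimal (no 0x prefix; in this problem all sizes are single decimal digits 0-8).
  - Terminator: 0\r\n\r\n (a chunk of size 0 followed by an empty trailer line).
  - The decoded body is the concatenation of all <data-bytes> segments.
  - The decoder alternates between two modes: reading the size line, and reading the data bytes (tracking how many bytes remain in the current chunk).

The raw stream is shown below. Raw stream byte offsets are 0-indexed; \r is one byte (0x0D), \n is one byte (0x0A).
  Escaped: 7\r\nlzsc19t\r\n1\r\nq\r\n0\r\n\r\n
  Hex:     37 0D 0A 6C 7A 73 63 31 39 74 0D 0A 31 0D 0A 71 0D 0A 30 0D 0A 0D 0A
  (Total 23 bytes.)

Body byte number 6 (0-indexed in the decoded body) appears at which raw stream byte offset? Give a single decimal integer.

Chunk 1: stream[0..1]='7' size=0x7=7, data at stream[3..10]='lzsc19t' -> body[0..7], body so far='lzsc19t'
Chunk 2: stream[12..13]='1' size=0x1=1, data at stream[15..16]='q' -> body[7..8], body so far='lzsc19tq'
Chunk 3: stream[18..19]='0' size=0 (terminator). Final body='lzsc19tq' (8 bytes)
Body byte 6 at stream offset 9

Answer: 9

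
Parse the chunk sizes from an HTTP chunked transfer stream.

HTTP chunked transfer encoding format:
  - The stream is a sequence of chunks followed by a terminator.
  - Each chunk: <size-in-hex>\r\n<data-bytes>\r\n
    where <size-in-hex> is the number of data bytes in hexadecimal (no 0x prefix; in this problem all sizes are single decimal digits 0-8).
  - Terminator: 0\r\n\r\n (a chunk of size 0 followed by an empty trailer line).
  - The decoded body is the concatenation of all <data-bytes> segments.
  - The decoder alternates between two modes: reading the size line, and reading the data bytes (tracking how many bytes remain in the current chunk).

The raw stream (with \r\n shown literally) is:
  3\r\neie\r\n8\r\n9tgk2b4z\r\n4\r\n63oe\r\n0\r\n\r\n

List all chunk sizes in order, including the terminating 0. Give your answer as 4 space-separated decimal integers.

Chunk 1: stream[0..1]='3' size=0x3=3, data at stream[3..6]='eie' -> body[0..3], body so far='eie'
Chunk 2: stream[8..9]='8' size=0x8=8, data at stream[11..19]='9tgk2b4z' -> body[3..11], body so far='eie9tgk2b4z'
Chunk 3: stream[21..22]='4' size=0x4=4, data at stream[24..28]='63oe' -> body[11..15], body so far='eie9tgk2b4z63oe'
Chunk 4: stream[30..31]='0' size=0 (terminator). Final body='eie9tgk2b4z63oe' (15 bytes)

Answer: 3 8 4 0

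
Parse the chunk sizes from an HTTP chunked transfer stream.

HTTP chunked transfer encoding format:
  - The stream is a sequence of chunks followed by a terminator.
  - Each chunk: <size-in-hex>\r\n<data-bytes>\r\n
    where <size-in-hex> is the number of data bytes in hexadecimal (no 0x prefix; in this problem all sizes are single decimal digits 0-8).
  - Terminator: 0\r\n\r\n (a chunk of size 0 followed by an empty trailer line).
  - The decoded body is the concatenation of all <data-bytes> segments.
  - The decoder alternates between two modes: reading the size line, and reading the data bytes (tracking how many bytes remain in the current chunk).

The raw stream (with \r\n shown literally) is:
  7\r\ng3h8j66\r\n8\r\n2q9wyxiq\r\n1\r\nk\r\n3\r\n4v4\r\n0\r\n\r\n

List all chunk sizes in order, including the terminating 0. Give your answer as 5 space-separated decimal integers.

Answer: 7 8 1 3 0

Derivation:
Chunk 1: stream[0..1]='7' size=0x7=7, data at stream[3..10]='g3h8j66' -> body[0..7], body so far='g3h8j66'
Chunk 2: stream[12..13]='8' size=0x8=8, data at stream[15..23]='2q9wyxiq' -> body[7..15], body so far='g3h8j662q9wyxiq'
Chunk 3: stream[25..26]='1' size=0x1=1, data at stream[28..29]='k' -> body[15..16], body so far='g3h8j662q9wyxiqk'
Chunk 4: stream[31..32]='3' size=0x3=3, data at stream[34..37]='4v4' -> body[16..19], body so far='g3h8j662q9wyxiqk4v4'
Chunk 5: stream[39..40]='0' size=0 (terminator). Final body='g3h8j662q9wyxiqk4v4' (19 bytes)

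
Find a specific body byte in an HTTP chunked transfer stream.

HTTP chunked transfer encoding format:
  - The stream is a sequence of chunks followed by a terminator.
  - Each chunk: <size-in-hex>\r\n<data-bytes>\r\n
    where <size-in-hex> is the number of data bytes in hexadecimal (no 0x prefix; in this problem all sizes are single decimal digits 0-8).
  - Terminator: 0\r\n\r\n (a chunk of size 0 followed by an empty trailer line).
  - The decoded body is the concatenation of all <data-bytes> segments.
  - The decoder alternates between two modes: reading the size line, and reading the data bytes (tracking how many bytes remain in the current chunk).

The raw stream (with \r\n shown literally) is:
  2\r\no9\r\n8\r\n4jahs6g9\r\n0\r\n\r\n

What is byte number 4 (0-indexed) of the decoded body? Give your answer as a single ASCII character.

Chunk 1: stream[0..1]='2' size=0x2=2, data at stream[3..5]='o9' -> body[0..2], body so far='o9'
Chunk 2: stream[7..8]='8' size=0x8=8, data at stream[10..18]='4jahs6g9' -> body[2..10], body so far='o94jahs6g9'
Chunk 3: stream[20..21]='0' size=0 (terminator). Final body='o94jahs6g9' (10 bytes)
Body byte 4 = 'a'

Answer: a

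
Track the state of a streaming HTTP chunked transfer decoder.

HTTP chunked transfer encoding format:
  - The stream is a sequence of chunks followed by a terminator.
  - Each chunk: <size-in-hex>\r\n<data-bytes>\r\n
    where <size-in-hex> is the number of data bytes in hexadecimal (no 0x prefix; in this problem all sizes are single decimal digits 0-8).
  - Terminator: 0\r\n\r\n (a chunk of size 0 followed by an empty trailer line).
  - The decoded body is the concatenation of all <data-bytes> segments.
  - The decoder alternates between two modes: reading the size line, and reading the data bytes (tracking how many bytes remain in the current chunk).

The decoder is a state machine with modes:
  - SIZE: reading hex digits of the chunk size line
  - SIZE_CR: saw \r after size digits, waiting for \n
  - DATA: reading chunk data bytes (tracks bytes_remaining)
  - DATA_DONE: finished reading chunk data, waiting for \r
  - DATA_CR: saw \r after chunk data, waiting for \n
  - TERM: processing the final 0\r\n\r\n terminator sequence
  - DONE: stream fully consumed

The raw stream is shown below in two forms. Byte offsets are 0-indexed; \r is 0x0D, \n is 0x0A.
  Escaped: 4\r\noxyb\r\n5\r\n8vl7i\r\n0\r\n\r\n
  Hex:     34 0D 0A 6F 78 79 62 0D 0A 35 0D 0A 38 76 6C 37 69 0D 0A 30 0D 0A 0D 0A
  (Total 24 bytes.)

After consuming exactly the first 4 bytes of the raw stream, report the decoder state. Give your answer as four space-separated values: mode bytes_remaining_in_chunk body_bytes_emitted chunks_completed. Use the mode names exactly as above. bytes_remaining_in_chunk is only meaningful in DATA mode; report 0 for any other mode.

Byte 0 = '4': mode=SIZE remaining=0 emitted=0 chunks_done=0
Byte 1 = 0x0D: mode=SIZE_CR remaining=0 emitted=0 chunks_done=0
Byte 2 = 0x0A: mode=DATA remaining=4 emitted=0 chunks_done=0
Byte 3 = 'o': mode=DATA remaining=3 emitted=1 chunks_done=0

Answer: DATA 3 1 0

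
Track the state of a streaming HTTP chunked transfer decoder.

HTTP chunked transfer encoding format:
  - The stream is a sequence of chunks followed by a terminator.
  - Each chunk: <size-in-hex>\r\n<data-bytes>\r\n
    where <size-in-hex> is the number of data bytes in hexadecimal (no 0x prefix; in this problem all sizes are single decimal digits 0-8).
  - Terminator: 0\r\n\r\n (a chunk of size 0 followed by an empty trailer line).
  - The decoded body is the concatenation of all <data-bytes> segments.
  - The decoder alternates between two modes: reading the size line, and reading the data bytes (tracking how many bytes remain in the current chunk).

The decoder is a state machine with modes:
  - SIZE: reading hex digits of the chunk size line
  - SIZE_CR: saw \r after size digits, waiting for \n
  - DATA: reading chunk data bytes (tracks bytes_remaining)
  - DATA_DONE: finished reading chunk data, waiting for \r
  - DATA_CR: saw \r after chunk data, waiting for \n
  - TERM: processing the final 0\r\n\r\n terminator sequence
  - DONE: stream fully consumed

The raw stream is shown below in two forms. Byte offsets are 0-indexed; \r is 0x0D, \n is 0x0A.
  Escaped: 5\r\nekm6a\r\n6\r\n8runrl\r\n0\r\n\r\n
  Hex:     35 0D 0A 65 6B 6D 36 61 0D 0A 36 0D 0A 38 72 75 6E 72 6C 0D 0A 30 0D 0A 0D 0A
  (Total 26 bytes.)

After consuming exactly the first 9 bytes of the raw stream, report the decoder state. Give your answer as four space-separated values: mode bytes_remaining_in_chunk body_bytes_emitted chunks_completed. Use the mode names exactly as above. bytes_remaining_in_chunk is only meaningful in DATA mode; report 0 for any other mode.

Answer: DATA_CR 0 5 0

Derivation:
Byte 0 = '5': mode=SIZE remaining=0 emitted=0 chunks_done=0
Byte 1 = 0x0D: mode=SIZE_CR remaining=0 emitted=0 chunks_done=0
Byte 2 = 0x0A: mode=DATA remaining=5 emitted=0 chunks_done=0
Byte 3 = 'e': mode=DATA remaining=4 emitted=1 chunks_done=0
Byte 4 = 'k': mode=DATA remaining=3 emitted=2 chunks_done=0
Byte 5 = 'm': mode=DATA remaining=2 emitted=3 chunks_done=0
Byte 6 = '6': mode=DATA remaining=1 emitted=4 chunks_done=0
Byte 7 = 'a': mode=DATA_DONE remaining=0 emitted=5 chunks_done=0
Byte 8 = 0x0D: mode=DATA_CR remaining=0 emitted=5 chunks_done=0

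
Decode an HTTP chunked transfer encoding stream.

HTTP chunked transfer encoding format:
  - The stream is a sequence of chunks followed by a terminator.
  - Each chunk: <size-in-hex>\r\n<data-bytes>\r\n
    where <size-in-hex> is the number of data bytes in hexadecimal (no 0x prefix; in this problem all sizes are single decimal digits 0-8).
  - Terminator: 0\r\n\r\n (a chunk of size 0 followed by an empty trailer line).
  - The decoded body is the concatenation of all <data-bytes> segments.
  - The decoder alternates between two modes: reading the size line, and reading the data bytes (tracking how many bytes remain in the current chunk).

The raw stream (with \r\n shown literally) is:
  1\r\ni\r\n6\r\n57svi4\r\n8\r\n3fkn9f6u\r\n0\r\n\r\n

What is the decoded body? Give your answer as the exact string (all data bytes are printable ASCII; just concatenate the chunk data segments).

Answer: i57svi43fkn9f6u

Derivation:
Chunk 1: stream[0..1]='1' size=0x1=1, data at stream[3..4]='i' -> body[0..1], body so far='i'
Chunk 2: stream[6..7]='6' size=0x6=6, data at stream[9..15]='57svi4' -> body[1..7], body so far='i57svi4'
Chunk 3: stream[17..18]='8' size=0x8=8, data at stream[20..28]='3fkn9f6u' -> body[7..15], body so far='i57svi43fkn9f6u'
Chunk 4: stream[30..31]='0' size=0 (terminator). Final body='i57svi43fkn9f6u' (15 bytes)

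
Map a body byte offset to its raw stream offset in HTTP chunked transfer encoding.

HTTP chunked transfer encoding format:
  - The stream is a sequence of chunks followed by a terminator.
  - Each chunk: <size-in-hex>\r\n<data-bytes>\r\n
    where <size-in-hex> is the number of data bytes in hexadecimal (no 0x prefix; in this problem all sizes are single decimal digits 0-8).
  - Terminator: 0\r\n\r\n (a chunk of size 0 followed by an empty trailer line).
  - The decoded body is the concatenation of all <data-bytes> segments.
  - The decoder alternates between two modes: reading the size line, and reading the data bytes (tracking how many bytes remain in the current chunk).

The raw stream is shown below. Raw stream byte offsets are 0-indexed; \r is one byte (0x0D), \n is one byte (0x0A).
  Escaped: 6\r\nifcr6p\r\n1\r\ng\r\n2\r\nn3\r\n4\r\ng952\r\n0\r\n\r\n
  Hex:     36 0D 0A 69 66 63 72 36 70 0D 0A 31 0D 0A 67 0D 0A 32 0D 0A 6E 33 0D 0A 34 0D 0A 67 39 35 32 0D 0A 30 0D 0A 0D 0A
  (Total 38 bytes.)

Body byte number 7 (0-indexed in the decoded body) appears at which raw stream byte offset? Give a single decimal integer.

Answer: 20

Derivation:
Chunk 1: stream[0..1]='6' size=0x6=6, data at stream[3..9]='ifcr6p' -> body[0..6], body so far='ifcr6p'
Chunk 2: stream[11..12]='1' size=0x1=1, data at stream[14..15]='g' -> body[6..7], body so far='ifcr6pg'
Chunk 3: stream[17..18]='2' size=0x2=2, data at stream[20..22]='n3' -> body[7..9], body so far='ifcr6pgn3'
Chunk 4: stream[24..25]='4' size=0x4=4, data at stream[27..31]='g952' -> body[9..13], body so far='ifcr6pgn3g952'
Chunk 5: stream[33..34]='0' size=0 (terminator). Final body='ifcr6pgn3g952' (13 bytes)
Body byte 7 at stream offset 20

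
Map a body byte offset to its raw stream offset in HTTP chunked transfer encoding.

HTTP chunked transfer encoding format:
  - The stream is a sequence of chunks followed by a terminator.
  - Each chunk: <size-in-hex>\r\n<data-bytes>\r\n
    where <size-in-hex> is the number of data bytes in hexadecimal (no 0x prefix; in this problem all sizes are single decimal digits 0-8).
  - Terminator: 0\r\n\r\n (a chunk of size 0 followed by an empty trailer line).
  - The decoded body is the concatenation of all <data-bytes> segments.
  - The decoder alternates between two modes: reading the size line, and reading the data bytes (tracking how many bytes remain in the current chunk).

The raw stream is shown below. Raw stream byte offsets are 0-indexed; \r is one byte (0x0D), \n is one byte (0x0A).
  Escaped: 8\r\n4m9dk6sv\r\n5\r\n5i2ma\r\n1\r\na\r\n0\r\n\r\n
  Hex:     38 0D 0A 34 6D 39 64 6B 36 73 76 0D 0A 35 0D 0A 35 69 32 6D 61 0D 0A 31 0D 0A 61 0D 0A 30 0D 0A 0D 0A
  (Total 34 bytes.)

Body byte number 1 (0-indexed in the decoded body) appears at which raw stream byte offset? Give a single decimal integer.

Answer: 4

Derivation:
Chunk 1: stream[0..1]='8' size=0x8=8, data at stream[3..11]='4m9dk6sv' -> body[0..8], body so far='4m9dk6sv'
Chunk 2: stream[13..14]='5' size=0x5=5, data at stream[16..21]='5i2ma' -> body[8..13], body so far='4m9dk6sv5i2ma'
Chunk 3: stream[23..24]='1' size=0x1=1, data at stream[26..27]='a' -> body[13..14], body so far='4m9dk6sv5i2maa'
Chunk 4: stream[29..30]='0' size=0 (terminator). Final body='4m9dk6sv5i2maa' (14 bytes)
Body byte 1 at stream offset 4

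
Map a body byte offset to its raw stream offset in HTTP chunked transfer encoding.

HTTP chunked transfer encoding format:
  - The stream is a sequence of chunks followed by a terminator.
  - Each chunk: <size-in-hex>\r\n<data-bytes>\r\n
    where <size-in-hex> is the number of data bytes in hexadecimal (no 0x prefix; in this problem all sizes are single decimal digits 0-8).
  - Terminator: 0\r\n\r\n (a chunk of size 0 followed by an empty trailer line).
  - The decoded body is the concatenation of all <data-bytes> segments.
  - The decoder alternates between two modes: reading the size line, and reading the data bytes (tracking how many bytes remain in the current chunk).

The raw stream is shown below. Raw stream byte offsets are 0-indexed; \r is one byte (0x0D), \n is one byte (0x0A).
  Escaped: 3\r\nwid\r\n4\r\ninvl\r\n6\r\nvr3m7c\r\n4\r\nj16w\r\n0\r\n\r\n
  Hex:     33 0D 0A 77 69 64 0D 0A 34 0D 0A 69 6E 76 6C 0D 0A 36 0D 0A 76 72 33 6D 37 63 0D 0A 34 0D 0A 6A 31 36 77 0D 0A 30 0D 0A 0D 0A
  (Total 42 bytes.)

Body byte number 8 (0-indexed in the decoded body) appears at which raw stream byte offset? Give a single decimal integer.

Chunk 1: stream[0..1]='3' size=0x3=3, data at stream[3..6]='wid' -> body[0..3], body so far='wid'
Chunk 2: stream[8..9]='4' size=0x4=4, data at stream[11..15]='invl' -> body[3..7], body so far='widinvl'
Chunk 3: stream[17..18]='6' size=0x6=6, data at stream[20..26]='vr3m7c' -> body[7..13], body so far='widinvlvr3m7c'
Chunk 4: stream[28..29]='4' size=0x4=4, data at stream[31..35]='j16w' -> body[13..17], body so far='widinvlvr3m7cj16w'
Chunk 5: stream[37..38]='0' size=0 (terminator). Final body='widinvlvr3m7cj16w' (17 bytes)
Body byte 8 at stream offset 21

Answer: 21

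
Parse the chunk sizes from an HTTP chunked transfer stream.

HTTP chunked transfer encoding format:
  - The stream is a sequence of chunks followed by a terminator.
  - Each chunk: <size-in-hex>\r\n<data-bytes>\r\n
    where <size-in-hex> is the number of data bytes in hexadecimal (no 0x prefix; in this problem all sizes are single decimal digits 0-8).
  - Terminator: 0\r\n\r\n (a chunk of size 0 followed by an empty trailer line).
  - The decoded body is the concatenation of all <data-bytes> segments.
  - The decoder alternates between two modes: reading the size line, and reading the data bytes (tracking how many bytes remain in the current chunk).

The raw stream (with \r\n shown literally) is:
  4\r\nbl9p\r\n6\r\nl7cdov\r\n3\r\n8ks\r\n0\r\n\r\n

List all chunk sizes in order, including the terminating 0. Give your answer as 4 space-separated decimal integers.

Answer: 4 6 3 0

Derivation:
Chunk 1: stream[0..1]='4' size=0x4=4, data at stream[3..7]='bl9p' -> body[0..4], body so far='bl9p'
Chunk 2: stream[9..10]='6' size=0x6=6, data at stream[12..18]='l7cdov' -> body[4..10], body so far='bl9pl7cdov'
Chunk 3: stream[20..21]='3' size=0x3=3, data at stream[23..26]='8ks' -> body[10..13], body so far='bl9pl7cdov8ks'
Chunk 4: stream[28..29]='0' size=0 (terminator). Final body='bl9pl7cdov8ks' (13 bytes)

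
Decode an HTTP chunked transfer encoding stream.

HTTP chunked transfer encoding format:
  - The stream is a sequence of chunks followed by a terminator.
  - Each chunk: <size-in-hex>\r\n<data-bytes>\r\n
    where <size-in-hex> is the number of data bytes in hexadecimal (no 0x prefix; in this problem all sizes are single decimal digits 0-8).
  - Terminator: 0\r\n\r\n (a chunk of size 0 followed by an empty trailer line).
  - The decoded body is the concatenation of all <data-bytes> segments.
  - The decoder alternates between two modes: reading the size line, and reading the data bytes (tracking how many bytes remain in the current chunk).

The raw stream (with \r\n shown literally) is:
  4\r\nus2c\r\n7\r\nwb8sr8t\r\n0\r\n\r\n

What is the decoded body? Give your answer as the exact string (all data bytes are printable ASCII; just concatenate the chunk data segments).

Answer: us2cwb8sr8t

Derivation:
Chunk 1: stream[0..1]='4' size=0x4=4, data at stream[3..7]='us2c' -> body[0..4], body so far='us2c'
Chunk 2: stream[9..10]='7' size=0x7=7, data at stream[12..19]='wb8sr8t' -> body[4..11], body so far='us2cwb8sr8t'
Chunk 3: stream[21..22]='0' size=0 (terminator). Final body='us2cwb8sr8t' (11 bytes)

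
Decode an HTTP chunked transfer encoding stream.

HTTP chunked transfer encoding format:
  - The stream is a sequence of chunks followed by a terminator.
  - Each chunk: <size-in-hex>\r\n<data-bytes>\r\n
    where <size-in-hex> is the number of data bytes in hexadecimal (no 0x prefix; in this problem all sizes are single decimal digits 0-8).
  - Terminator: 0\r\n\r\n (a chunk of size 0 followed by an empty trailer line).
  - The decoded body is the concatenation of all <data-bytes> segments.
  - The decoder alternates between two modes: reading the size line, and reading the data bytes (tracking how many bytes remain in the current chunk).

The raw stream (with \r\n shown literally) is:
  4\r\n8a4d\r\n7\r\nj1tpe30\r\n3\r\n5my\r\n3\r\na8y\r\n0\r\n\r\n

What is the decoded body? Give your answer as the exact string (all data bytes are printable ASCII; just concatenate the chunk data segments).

Answer: 8a4dj1tpe305mya8y

Derivation:
Chunk 1: stream[0..1]='4' size=0x4=4, data at stream[3..7]='8a4d' -> body[0..4], body so far='8a4d'
Chunk 2: stream[9..10]='7' size=0x7=7, data at stream[12..19]='j1tpe30' -> body[4..11], body so far='8a4dj1tpe30'
Chunk 3: stream[21..22]='3' size=0x3=3, data at stream[24..27]='5my' -> body[11..14], body so far='8a4dj1tpe305my'
Chunk 4: stream[29..30]='3' size=0x3=3, data at stream[32..35]='a8y' -> body[14..17], body so far='8a4dj1tpe305mya8y'
Chunk 5: stream[37..38]='0' size=0 (terminator). Final body='8a4dj1tpe305mya8y' (17 bytes)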